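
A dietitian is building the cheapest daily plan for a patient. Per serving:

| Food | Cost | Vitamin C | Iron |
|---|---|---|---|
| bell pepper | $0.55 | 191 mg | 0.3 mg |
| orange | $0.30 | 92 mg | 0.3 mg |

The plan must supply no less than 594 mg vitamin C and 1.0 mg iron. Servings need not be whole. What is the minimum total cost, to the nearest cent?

$1.73

With two linear requirements the optimum uses one or two foods; enumerate the corners.
bell pepper only: max(594/191, 1.0/0.3) = 3.333 servings → $1.83.
orange only: max(594/92, 1.0/0.3) = 6.457 servings → $1.94.
bell pepper + orange with both tight: 2.902 servings and 0.431 servings → $1.73.
Cheapest feasible corner: $1.73.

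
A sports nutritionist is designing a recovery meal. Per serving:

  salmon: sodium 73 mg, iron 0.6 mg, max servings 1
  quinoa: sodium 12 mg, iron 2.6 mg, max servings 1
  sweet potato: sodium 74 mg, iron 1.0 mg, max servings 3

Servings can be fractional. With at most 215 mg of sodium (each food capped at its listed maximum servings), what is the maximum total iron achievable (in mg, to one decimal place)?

5.3 mg

Iron per mg sodium: quinoa 0.2167, sweet potato 0.01351, salmon 0.008219.
Take 1 serving of quinoa: uses 12 mg sodium, +2.6 mg iron (running total 2.6 mg).
Take 2.743 servings of sweet potato: uses 203 mg sodium, +2.7 mg iron (running total 5.3 mg).
Greedy by best ratio exhausts the sodium allowance optimally: 5.3 mg.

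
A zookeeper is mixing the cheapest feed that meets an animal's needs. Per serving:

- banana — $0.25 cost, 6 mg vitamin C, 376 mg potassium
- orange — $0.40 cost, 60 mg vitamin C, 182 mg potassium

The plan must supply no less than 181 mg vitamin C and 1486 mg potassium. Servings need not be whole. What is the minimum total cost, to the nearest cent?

The cheapest plan sits at a corner of the feasible region — with two constraints it uses at most two foods.
banana only: max(181/6, 1486/376) = 30.17 servings → $7.54.
orange only: max(181/60, 1486/182) = 8.165 servings → $3.27.
banana + orange with both tight: 2.619 servings and 2.755 servings → $1.76.
Cheapest feasible corner: $1.76.

$1.76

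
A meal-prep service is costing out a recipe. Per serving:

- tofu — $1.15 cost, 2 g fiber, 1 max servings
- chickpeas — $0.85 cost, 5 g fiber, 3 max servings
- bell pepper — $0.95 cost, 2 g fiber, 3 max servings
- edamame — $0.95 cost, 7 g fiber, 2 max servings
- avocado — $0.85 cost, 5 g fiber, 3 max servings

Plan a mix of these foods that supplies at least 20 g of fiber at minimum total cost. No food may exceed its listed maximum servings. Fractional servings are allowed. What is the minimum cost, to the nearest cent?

Cost per g of fiber: edamame $0.1357, chickpeas $0.1700, avocado $0.1700, bell pepper $0.4750, tofu $0.5750.
Take 2 servings of edamame: +14.0 g fiber for $1.90 (total $1.90, still need 6.0 g).
Take 1.2 servings of chickpeas: +6.0 g fiber for $1.02 (total $2.92, still need 0.0 g).
Greedy by cheapest-per-g is optimal for a single linear constraint, so the minimum cost is $2.92.

$2.92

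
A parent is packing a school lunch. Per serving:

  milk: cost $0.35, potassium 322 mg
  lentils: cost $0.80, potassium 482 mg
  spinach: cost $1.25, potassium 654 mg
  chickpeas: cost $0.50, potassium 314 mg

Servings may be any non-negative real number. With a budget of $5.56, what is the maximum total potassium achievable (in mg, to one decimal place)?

Potassium per dollar: milk 920, chickpeas 628, lentils 602.5, spinach 523.2.
With no serving limits, spend the whole cost allowance on milk: $5.56 / $0.35 × 322 mg = 5115.2 mg.

5115.2 mg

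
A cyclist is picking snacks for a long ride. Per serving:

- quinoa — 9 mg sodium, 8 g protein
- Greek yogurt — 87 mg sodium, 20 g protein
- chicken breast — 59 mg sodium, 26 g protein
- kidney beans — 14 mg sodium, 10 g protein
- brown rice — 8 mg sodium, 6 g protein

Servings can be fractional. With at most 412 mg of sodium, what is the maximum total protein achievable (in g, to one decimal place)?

366.2 g

Protein per mg sodium: quinoa 0.8889, brown rice 0.75, kidney beans 0.7143, chicken breast 0.4407, Greek yogurt 0.2299.
With no serving limits, spend the whole sodium allowance on quinoa: 412 mg / 9 mg × 8 g = 366.2 g.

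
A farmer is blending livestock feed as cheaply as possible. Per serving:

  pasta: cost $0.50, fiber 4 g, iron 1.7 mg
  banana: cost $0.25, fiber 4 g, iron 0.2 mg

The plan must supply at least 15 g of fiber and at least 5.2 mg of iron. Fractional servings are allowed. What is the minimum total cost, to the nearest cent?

$1.68

pasta only: max(15/4, 5.2/1.7) = 3.75 servings → $1.88.
banana only: max(15/4, 5.2/0.2) = 26 servings → $6.50.
pasta + banana with both tight: 2.967 servings and 0.7833 servings → $1.68.
So the least-cost plan costs $1.68.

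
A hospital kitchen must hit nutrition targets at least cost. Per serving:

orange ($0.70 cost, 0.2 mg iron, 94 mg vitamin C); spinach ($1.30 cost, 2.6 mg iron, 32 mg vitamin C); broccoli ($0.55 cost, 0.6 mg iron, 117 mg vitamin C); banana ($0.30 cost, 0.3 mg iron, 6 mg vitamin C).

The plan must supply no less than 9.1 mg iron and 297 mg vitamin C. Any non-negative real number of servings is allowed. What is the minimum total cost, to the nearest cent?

The cheapest plan sits at a corner of the feasible region — with two constraints it uses at most two foods.
orange only: max(9.1/0.2, 297/94) = 45.5 servings → $31.85.
spinach only: max(9.1/2.6, 297/32) = 9.281 servings → $12.07.
broccoli only: max(9.1/0.6, 297/117) = 15.17 servings → $8.34.
banana only: max(9.1/0.3, 297/6) = 49.5 servings → $14.85.
orange + spinach with both tight: 2.021 servings and 3.345 servings → $5.76.
orange + broccoli: intersection lies outside the first quadrant.
orange + banana with both tight: 1.278 servings and 29.48 servings → $9.74.
spinach + broccoli with both tight: 3.111 servings and 1.688 servings → $4.97.
spinach + banana with both targets exact would need a negative amount; discard.
broccoli + banana with both tight: 1.095 servings and 28.14 servings → $9.05.
Cheapest feasible corner: $4.97.

$4.97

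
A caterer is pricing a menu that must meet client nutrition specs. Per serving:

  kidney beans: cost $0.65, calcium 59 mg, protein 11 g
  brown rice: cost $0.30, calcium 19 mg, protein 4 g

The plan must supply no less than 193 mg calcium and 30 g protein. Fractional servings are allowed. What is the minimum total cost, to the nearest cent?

$2.13

This is a tiny linear program; its minimum lies at a vertex of the feasible set. List the vertices and price them.
kidney beans only: max(193/59, 30/11) = 3.271 servings → $2.13.
brown rice only: max(193/19, 30/4) = 10.16 servings → $3.05.
kidney beans + brown rice with both targets exact would need a negative amount; discard.
So the least-cost plan costs $2.13.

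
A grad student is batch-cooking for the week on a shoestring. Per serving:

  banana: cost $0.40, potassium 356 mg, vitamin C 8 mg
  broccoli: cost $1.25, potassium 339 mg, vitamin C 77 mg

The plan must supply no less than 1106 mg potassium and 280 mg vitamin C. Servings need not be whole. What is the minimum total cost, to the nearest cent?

$4.55

banana only: max(1106/356, 280/8) = 35 servings → $14.00.
broccoli only: max(1106/339, 280/77) = 3.636 servings → $4.55.
banana + broccoli: intersection lies outside the first quadrant.
Cheapest feasible corner: $4.55.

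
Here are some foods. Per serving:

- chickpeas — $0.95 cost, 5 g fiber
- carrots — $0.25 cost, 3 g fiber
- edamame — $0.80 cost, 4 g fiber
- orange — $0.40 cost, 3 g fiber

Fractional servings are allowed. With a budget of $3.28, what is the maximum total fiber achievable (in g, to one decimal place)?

39.4 g

Fiber per dollar: carrots 12, orange 7.5, chickpeas 5.263, edamame 5.
With no serving limits, spend the whole cost allowance on carrots: $3.28 / $0.25 × 3 g = 39.4 g.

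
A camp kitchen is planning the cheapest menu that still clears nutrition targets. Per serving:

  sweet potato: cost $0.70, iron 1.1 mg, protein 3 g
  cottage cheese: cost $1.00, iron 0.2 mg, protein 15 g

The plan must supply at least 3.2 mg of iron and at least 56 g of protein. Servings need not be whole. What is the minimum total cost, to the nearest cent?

$4.89

Minimising a linear cost over {iron ≥ 3.2, protein ≥ 56, servings ≥ 0} — the optimum is at a vertex, using one or two foods.
sweet potato only: max(3.2/1.1, 56/3) = 18.67 servings → $13.07.
cottage cheese only: max(3.2/0.2, 56/15) = 16 servings → $16.00.
sweet potato + cottage cheese with both tight: 2.314 servings and 3.27 servings → $4.89.
Cheapest feasible corner: $4.89.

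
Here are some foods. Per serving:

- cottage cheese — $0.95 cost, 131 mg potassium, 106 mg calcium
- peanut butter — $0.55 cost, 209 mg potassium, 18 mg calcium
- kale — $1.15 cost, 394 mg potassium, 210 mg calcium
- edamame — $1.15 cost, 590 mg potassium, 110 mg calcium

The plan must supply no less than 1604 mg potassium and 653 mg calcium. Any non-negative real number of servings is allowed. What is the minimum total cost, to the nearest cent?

Two binding constraints pin down two serving amounts, so the optimal mix uses at most two foods. The candidates are each food alone (scaled to the tighter of potassium/calcium) and each pair with both constraints tight.
cottage cheese only: max(1604/131, 653/106) = 12.24 servings → $11.63.
peanut butter only: max(1604/209, 653/18) = 36.28 servings → $19.95.
kale only: max(1604/394, 653/210) = 4.071 servings → $4.68.
edamame only: max(1604/590, 653/110) = 5.936 servings → $6.83.
cottage cheese + peanut butter with both tight: 5.436 servings and 4.268 servings → $7.51.
cottage cheese + kale: intersection lies outside the first quadrant.
cottage cheese + edamame with both tight: 4.339 servings and 1.755 servings → $6.14.
peanut butter + kale with both tight: 2.162 servings and 2.924 servings → $4.55.
peanut butter + edamame with both targets exact would need a negative amount; discard.
kale + edamame with both tight: 2.592 servings and 0.9876 servings → $4.12.
So the least-cost plan costs $4.12.

$4.12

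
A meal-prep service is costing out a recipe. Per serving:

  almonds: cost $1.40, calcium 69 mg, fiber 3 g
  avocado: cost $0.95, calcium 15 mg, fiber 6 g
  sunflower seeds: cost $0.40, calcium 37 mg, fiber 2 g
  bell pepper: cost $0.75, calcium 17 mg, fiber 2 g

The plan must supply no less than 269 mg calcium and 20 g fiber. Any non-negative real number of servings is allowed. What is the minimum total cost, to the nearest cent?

$3.74

Compare the cost at each extreme point of the feasible region.
almonds only: max(269/69, 20/3) = 6.667 servings → $9.33.
avocado only: max(269/15, 20/6) = 17.93 servings → $17.04.
sunflower seeds only: max(269/37, 20/2) = 10 servings → $4.00.
bell pepper only: max(269/17, 20/2) = 15.82 servings → $11.87.
almonds + avocado with both tight: 3.561 servings and 1.553 servings → $6.46.
almonds + sunflower seeds: intersection lies outside the first quadrant.
almonds + bell pepper with both tight: 2.276 servings and 6.586 servings → $8.13.
avocado + sunflower seeds with both tight: 1.052 servings and 6.844 servings → $3.74.
avocado + bell pepper: the both-tight solution has a negative serving — not a feasible corner.
sunflower seeds + bell pepper with both tight: 4.95 servings and 5.05 servings → $5.77.
The minimum over all feasible corners is $3.74.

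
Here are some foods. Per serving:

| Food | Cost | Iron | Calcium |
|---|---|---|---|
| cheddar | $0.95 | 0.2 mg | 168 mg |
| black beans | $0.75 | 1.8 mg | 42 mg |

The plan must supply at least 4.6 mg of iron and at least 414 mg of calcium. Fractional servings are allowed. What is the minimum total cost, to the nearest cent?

$3.54

Check every corner: each single food scaled to meet both minima, and each pair solved so both constraints bind.
cheddar only: max(4.6/0.2, 414/168) = 23 servings → $21.85.
black beans only: max(4.6/1.8, 414/42) = 9.857 servings → $7.39.
cheddar + black beans with both tight: 1.878 servings and 2.347 servings → $3.54.
Cheapest feasible corner: $3.54.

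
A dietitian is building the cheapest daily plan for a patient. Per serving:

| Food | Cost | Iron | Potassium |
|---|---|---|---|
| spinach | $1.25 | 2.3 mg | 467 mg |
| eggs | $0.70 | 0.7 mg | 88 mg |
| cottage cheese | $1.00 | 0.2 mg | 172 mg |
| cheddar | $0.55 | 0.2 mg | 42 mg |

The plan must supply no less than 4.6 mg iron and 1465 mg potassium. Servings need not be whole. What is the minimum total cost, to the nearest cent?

Compare the cost at each extreme point of the feasible region.
spinach only: max(4.6/2.3, 1465/467) = 3.137 servings → $3.92.
eggs only: max(4.6/0.7, 1465/88) = 16.65 servings → $11.65.
cottage cheese only: max(4.6/0.2, 1465/172) = 23 servings → $23.00.
cheddar only: max(4.6/0.2, 1465/42) = 34.88 servings → $19.18.
spinach + eggs: intersection lies outside the first quadrant.
spinach + cottage cheese with both tight: 1.649 servings and 4.041 servings → $6.10.
spinach + cheddar: the both-tight solution has a negative serving — not a feasible corner.
eggs + cottage cheese with both tight: 4.846 servings and 6.038 servings → $9.43.
eggs + cheddar with both targets exact would need a negative amount; discard.
cottage cheese + cheddar with both tight: 3.838 servings and 19.16 servings → $14.38.
The minimum over all feasible corners is $3.92.

$3.92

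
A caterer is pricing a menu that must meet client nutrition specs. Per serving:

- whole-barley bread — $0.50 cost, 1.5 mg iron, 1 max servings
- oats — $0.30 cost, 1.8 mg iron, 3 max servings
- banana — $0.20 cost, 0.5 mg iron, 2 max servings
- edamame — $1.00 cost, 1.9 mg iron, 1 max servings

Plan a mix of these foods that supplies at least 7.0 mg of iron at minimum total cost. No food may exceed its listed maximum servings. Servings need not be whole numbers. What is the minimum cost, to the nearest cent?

$1.44

Cost per mg of iron: oats $0.1667, whole-barley bread $0.3333, banana $0.4000, edamame $0.5263.
Take 3 servings of oats: +5.4 mg iron for $0.90 (total $0.90, still need 1.6 mg).
Take 1 serving of whole-barley bread: +1.5 mg iron for $0.50 (total $1.40, still need 0.1 mg).
Take 0.2 servings of banana: +0.1 mg iron for $0.04 (total $1.44, still need 0.0 mg).
Filling from the cheapest source first is optimal under one linear minimum: $1.44.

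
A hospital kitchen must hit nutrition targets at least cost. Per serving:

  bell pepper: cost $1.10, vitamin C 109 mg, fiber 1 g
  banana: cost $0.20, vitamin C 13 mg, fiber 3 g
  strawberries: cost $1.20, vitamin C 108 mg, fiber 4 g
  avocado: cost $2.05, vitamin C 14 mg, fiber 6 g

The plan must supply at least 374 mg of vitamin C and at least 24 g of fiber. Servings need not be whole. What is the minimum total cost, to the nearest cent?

$4.27

Compare the cost at each extreme point of the feasible region.
bell pepper only: max(374/109, 24/1) = 24 servings → $26.40.
banana only: max(374/13, 24/3) = 28.77 servings → $5.75.
strawberries only: max(374/108, 24/4) = 6 servings → $7.20.
avocado only: max(374/14, 24/6) = 26.71 servings → $54.76.
bell pepper + banana with both tight: 2.58 servings and 7.14 servings → $4.27.
bell pepper + strawberries with both targets exact would need a negative amount; discard.
bell pepper + avocado with both tight: 2.981 servings and 3.503 servings → $10.46.
banana + strawberries with both tight: 4.029 servings and 2.978 servings → $4.38.
banana + avocado: intersection lies outside the first quadrant.
strawberries + avocado with both tight: 3.223 servings and 1.851 servings → $7.66.
Cheapest feasible corner: $4.27.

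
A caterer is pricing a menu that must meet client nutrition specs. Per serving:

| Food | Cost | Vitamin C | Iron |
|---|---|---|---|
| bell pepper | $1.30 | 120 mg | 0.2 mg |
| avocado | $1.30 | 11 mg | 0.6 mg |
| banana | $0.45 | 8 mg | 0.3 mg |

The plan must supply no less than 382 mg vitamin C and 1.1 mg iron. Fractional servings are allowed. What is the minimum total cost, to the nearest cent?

bell pepper only: max(382/120, 1.1/0.2) = 5.5 servings → $7.15.
avocado only: max(382/11, 1.1/0.6) = 34.73 servings → $45.15.
banana only: max(382/8, 1.1/0.3) = 47.75 servings → $21.49.
bell pepper + avocado with both tight: 3.11 servings and 0.7966 servings → $5.08.
bell pepper + banana with both tight: 3.076 servings and 1.616 servings → $4.73.
avocado + banana: intersection lies outside the first quadrant.
Cheapest feasible corner: $4.73.

$4.73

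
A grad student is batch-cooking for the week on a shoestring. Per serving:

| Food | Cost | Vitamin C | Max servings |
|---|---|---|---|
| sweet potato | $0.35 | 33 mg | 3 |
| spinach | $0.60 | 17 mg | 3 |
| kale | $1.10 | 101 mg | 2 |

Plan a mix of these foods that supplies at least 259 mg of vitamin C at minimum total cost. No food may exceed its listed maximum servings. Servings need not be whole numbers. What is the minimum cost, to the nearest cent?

Cost per mg of vitamin C: sweet potato $0.0106, kale $0.0109, spinach $0.0353.
Take 3 servings of sweet potato: +99.0 mg vitamin C for $1.05 (total $1.05, still need 160.0 mg).
Take 1.584 servings of kale: +160.0 mg vitamin C for $1.74 (total $2.79, still need 0.0 mg).
Greedy by cheapest-per-mg is optimal for a single linear constraint, so the minimum cost is $2.79.

$2.79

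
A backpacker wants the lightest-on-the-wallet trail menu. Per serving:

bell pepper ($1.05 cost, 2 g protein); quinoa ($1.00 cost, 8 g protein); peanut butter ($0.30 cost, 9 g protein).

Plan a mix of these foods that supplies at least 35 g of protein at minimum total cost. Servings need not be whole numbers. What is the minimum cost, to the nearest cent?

$1.17

Cost per g of protein: peanut butter $0.0333, quinoa $0.1250, bell pepper $0.5250.
With no serving limits, use only peanut butter: 35 g / 9 g = 3.889 servings × $0.30 = $1.17.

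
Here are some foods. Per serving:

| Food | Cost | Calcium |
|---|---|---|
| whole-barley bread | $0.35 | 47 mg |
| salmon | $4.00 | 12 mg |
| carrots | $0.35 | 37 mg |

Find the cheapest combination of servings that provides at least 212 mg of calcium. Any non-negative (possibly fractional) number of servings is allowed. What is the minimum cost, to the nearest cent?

Cost per mg of calcium: whole-barley bread $0.0074, carrots $0.0095, salmon $0.3333.
With no serving limits, use only whole-barley bread: 212 mg / 47 mg = 4.511 servings × $0.35 = $1.58.

$1.58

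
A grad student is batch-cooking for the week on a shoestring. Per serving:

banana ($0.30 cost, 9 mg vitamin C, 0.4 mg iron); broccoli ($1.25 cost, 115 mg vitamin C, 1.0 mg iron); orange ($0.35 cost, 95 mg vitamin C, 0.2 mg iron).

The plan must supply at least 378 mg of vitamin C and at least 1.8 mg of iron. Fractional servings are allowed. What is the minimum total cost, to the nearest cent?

For a min-cost LP with two ≥-constraints, a basic feasible solution has at most two positive variables.
banana only: max(378/9, 1.8/0.4) = 42 servings → $12.60.
broccoli only: max(378/115, 1.8/1.0) = 3.287 servings → $4.11.
orange only: max(378/95, 1.8/0.2) = 9 servings → $3.15.
banana + broccoli with both targets exact would need a negative amount; discard.
banana + orange with both tight: 2.635 servings and 3.729 servings → $2.10.
broccoli + orange with both tight: 1.325 servings and 2.375 servings → $2.49.
The minimum over all feasible corners is $2.10.

$2.10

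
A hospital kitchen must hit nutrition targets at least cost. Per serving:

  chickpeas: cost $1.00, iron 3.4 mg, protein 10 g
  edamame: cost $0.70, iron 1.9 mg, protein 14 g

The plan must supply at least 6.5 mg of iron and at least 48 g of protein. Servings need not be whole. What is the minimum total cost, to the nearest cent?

$2.40

chickpeas only: max(6.5/3.4, 48/10) = 4.8 servings → $4.80.
edamame only: max(6.5/1.9, 48/14) = 3.429 servings → $2.40.
chickpeas + edamame: the both-tight solution has a negative serving — not a feasible corner.
Cheapest feasible corner: $2.40.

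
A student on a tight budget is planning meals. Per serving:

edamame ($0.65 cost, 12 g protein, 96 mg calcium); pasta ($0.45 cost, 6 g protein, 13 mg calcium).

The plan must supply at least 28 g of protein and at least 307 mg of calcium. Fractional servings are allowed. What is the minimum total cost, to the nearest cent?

$2.08

Minimising a linear cost over {protein ≥ 28, calcium ≥ 307, servings ≥ 0} — the optimum is at a vertex, using one or two foods.
edamame only: max(28/12, 307/96) = 3.198 servings → $2.08.
pasta only: max(28/6, 307/13) = 23.62 servings → $10.63.
edamame + pasta with both targets exact would need a negative amount; discard.
So the least-cost plan costs $2.08.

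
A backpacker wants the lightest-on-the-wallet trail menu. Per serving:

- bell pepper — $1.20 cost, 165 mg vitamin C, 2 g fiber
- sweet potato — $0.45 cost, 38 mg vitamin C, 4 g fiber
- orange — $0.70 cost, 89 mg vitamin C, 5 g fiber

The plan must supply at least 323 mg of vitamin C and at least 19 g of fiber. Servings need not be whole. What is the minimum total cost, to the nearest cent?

Check every corner: each single food scaled to meet both minima, and each pair solved so both constraints bind.
bell pepper only: max(323/165, 19/2) = 9.5 servings → $11.40.
sweet potato only: max(323/38, 19/4) = 8.5 servings → $3.83.
orange only: max(323/89, 19/5) = 3.8 servings → $2.66.
bell pepper + sweet potato with both tight: 0.976 servings and 4.262 servings → $3.09.
bell pepper + orange: the both-tight solution has a negative serving — not a feasible corner.
sweet potato + orange with both tight: 0.4578 servings and 3.434 servings → $2.61.
So the least-cost plan costs $2.61.

$2.61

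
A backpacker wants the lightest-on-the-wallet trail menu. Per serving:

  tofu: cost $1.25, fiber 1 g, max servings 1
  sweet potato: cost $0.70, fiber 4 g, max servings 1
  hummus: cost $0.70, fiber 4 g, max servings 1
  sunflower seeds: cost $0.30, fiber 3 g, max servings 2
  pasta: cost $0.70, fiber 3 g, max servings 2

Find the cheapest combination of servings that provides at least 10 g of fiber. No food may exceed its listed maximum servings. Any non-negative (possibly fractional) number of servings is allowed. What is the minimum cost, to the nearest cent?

Cost per g of fiber: sunflower seeds $0.1000, sweet potato $0.1750, hummus $0.1750, pasta $0.2333, tofu $1.2500.
Take 2 servings of sunflower seeds: +6.0 g fiber for $0.60 (total $0.60, still need 4.0 g).
Take 1 serving of sweet potato: +4.0 g fiber for $0.70 (total $1.30, still need 0.0 g).
Greedy by cheapest-per-g is optimal for a single linear constraint, so the minimum cost is $1.30.

$1.30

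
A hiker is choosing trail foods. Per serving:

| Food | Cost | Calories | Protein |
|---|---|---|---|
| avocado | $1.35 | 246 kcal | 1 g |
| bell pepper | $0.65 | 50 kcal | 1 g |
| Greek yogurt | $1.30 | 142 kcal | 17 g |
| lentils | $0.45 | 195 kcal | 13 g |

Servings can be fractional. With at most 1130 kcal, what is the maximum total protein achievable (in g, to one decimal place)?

Protein per kcal: Greek yogurt 0.1197, lentils 0.06667, bell pepper 0.02, avocado 0.004065.
With no serving limits, spend the whole calories allowance on Greek yogurt: 1130 kcal / 142 kcal × 17 g = 135.3 g.

135.3 g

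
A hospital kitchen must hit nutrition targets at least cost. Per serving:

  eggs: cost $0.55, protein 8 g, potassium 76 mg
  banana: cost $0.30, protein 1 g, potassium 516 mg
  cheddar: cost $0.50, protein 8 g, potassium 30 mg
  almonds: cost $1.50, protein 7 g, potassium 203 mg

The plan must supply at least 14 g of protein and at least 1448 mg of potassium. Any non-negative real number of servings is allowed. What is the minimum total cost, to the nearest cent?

eggs only: max(14/8, 1448/76) = 19.05 servings → $10.48.
banana only: max(14/1, 1448/516) = 14 servings → $4.20.
cheddar only: max(14/8, 1448/30) = 48.27 servings → $24.13.
almonds only: max(14/7, 1448/203) = 7.133 servings → $10.70.
eggs + banana with both tight: 1.425 servings and 2.596 servings → $1.56.
eggs + cheddar: intersection lies outside the first quadrant.
eggs + almonds: the both-tight solution has a negative serving — not a feasible corner.
banana + cheddar with both tight: 2.724 servings and 1.409 servings → $1.52.
banana + almonds with both tight: 2.14 servings and 1.694 servings → $3.18.
cheddar + almonds: the both-tight solution has a negative serving — not a feasible corner.
Cheapest feasible corner: $1.52.

$1.52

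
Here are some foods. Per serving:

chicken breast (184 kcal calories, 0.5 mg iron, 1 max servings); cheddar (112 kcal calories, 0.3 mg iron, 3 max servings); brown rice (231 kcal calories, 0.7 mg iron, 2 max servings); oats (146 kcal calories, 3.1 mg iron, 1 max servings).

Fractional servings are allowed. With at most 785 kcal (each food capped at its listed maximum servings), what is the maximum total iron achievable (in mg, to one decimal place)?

Iron per kcal: oats 0.02123, brown rice 0.00303, chicken breast 0.002717, cheddar 0.002679.
Take 1 serving of oats: uses 146 kcal, +3.1 mg iron (running total 3.1 mg).
Take 2 servings of brown rice: uses 462 kcal, +1.4 mg iron (running total 4.5 mg).
Take 0.962 servings of chicken breast: uses 177 kcal, +0.5 mg iron (running total 5.0 mg).
Filling greedily by iron-per-kcal is optimal for one linear limit, giving 5.0 mg.

5.0 mg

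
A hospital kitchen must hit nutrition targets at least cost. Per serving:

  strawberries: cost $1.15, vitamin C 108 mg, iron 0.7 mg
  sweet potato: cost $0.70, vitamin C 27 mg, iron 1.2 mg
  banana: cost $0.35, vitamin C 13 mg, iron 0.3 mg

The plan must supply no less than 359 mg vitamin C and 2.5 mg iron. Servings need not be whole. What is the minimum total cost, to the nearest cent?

The cheapest plan sits at a corner of the feasible region — with two constraints it uses at most two foods.
strawberries only: max(359/108, 2.5/0.7) = 3.571 servings → $4.11.
sweet potato only: max(359/27, 2.5/1.2) = 13.3 servings → $9.31.
banana only: max(359/13, 2.5/0.3) = 27.62 servings → $9.67.
strawberries + sweet potato with both tight: 3.282 servings and 0.1689 servings → $3.89.
strawberries + banana with both tight: 3.227 servings and 0.8026 servings → $3.99.
sweet potato + banana with both targets exact would need a negative amount; discard.
Cheapest feasible corner: $3.89.

$3.89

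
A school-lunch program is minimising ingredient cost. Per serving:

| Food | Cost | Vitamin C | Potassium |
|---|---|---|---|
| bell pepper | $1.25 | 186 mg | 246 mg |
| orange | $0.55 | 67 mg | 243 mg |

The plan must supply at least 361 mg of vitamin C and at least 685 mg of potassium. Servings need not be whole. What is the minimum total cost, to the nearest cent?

Two binding constraints pin down two serving amounts, so the optimal mix uses at most two foods. The candidates are each food alone (scaled to the tighter of vitamin C/potassium) and each pair with both constraints tight.
bell pepper only: max(361/186, 685/246) = 2.785 servings → $3.48.
orange only: max(361/67, 685/243) = 5.388 servings → $2.96.
bell pepper + orange with both tight: 1.457 servings and 1.344 servings → $2.56.
The minimum over all feasible corners is $2.56.

$2.56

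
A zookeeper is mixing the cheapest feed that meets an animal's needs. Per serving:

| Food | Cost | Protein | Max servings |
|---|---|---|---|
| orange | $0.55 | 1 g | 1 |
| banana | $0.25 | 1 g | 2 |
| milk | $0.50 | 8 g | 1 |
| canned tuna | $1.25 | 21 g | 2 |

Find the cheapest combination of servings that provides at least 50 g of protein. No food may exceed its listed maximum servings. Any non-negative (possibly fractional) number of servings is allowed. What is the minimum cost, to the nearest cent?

Cost per g of protein: canned tuna $0.0595, milk $0.0625, banana $0.2500, orange $0.5500.
Take 2 servings of canned tuna: +42.0 g protein for $2.50 (total $2.50, still need 8.0 g).
Take 1 serving of milk: +8.0 g protein for $0.50 (total $3.00, still need 0.0 g).
Filling from the cheapest source first is optimal under one linear minimum: $3.00.

$3.00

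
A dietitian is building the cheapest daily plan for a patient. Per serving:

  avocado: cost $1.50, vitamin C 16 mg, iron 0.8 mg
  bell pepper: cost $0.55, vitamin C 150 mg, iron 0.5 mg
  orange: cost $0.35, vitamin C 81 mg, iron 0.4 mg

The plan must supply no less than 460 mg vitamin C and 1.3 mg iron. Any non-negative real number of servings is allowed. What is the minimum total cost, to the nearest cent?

avocado only: max(460/16, 1.3/0.8) = 28.75 servings → $43.12.
bell pepper only: max(460/150, 1.3/0.5) = 3.067 servings → $1.69.
orange only: max(460/81, 1.3/0.4) = 5.679 servings → $1.99.
avocado + bell pepper with both targets exact would need a negative amount; discard.
avocado + orange with both targets exact would need a negative amount; discard.
bell pepper + orange with both targets exact would need a negative amount; discard.
So the least-cost plan costs $1.69.

$1.69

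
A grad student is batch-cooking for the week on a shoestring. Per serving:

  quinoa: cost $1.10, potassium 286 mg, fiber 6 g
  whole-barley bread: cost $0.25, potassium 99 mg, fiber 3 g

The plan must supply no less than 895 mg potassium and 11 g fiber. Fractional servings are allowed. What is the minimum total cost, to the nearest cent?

quinoa only: max(895/286, 11/6) = 3.129 servings → $3.44.
whole-barley bread only: max(895/99, 11/3) = 9.04 servings → $2.26.
quinoa + whole-barley bread: the both-tight solution has a negative serving — not a feasible corner.
Cheapest feasible corner: $2.26.

$2.26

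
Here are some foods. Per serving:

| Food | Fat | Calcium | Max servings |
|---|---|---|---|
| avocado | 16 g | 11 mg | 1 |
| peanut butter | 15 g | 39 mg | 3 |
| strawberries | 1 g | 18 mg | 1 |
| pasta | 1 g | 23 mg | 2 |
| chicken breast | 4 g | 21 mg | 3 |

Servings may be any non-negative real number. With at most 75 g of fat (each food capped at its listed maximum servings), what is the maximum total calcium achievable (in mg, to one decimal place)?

Calcium per g fat: pasta 23, strawberries 18, chicken breast 5.25, peanut butter 2.6, avocado 0.6875.
Take 2 servings of pasta: uses 2 g fat, +46.0 mg calcium (running total 46.0 mg).
Take 1 serving of strawberries: uses 1 g fat, +18.0 mg calcium (running total 64.0 mg).
Take 3 servings of chicken breast: uses 12 g fat, +63.0 mg calcium (running total 127.0 mg).
Take 3 servings of peanut butter: uses 45 g fat, +117.0 mg calcium (running total 244.0 mg).
Take 0.9375 servings of avocado: uses 15 g fat, +10.3 mg calcium (running total 254.3 mg).
Greedy by best ratio exhausts the fat allowance optimally: 254.3 mg.

254.3 mg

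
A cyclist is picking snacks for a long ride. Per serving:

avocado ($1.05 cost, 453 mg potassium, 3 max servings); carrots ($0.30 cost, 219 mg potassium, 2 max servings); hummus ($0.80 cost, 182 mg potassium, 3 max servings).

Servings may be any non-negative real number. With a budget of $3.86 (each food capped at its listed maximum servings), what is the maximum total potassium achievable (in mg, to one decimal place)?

1822.0 mg

Potassium per dollar: carrots 730, avocado 431.4, hummus 227.5.
Take 2 servings of carrots: spends $0.60, +438.0 mg potassium (running total 438.0 mg).
Take 3 servings of avocado: spends $3.15, +1359.0 mg potassium (running total 1797.0 mg).
Take 0.1375 servings of hummus: spends $0.11, +25.0 mg potassium (running total 1822.0 mg).
Filling greedily by potassium-per-dollar is optimal for one linear limit, giving 1822.0 mg.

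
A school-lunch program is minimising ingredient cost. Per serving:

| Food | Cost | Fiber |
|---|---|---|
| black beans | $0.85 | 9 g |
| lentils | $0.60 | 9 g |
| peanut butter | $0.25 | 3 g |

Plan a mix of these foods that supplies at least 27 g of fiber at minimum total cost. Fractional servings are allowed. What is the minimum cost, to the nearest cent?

$1.80

Cost per g of fiber: lentils $0.0667, peanut butter $0.0833, black beans $0.0944.
With no serving limits, use only lentils: 27 g / 9 g = 3 servings × $0.60 = $1.80.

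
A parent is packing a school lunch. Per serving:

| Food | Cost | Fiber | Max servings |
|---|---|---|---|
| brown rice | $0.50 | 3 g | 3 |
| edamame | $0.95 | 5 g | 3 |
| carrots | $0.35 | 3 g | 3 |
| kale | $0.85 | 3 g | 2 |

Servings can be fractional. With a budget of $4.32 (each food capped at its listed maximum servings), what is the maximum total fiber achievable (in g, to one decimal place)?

Fiber per dollar: carrots 8.571, brown rice 6, edamame 5.263, kale 3.529.
Take 3 servings of carrots: spends $1.05, +9.0 g fiber (running total 9.0 g).
Take 3 servings of brown rice: spends $1.50, +9.0 g fiber (running total 18.0 g).
Take 1.863 servings of edamame: spends $1.77, +9.3 g fiber (running total 27.3 g).
Greedy by best ratio exhausts the cost allowance optimally: 27.3 g.

27.3 g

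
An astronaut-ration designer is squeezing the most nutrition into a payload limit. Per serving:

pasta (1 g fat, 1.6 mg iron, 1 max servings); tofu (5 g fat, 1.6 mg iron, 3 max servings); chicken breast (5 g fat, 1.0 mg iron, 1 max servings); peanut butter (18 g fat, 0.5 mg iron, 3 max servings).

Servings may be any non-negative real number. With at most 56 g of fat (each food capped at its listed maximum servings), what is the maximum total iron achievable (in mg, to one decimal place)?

Iron per g fat: pasta 1.6, tofu 0.32, chicken breast 0.2, peanut butter 0.02778.
Take 1 serving of pasta: uses 1 g fat, +1.6 mg iron (running total 1.6 mg).
Take 3 servings of tofu: uses 15 g fat, +4.8 mg iron (running total 6.4 mg).
Take 1 serving of chicken breast: uses 5 g fat, +1.0 mg iron (running total 7.4 mg).
Take 1.944 servings of peanut butter: uses 35 g fat, +1.0 mg iron (running total 8.4 mg).
Filling greedily by iron-per-g fat is optimal for one linear limit, giving 8.4 mg.

8.4 mg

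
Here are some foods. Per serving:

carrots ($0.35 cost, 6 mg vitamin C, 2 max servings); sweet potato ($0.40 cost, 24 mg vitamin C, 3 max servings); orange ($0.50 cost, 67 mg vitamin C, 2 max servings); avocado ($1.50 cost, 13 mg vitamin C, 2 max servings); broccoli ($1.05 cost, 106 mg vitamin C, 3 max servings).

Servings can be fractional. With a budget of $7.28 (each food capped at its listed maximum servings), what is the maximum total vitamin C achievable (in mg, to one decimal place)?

Vitamin C per dollar: orange 134, broccoli 101, sweet potato 60, carrots 17.14, avocado 8.667.
Take 2 servings of orange: spends $1.00, +134.0 mg vitamin C (running total 134.0 mg).
Take 3 servings of broccoli: spends $3.15, +318.0 mg vitamin C (running total 452.0 mg).
Take 3 servings of sweet potato: spends $1.20, +72.0 mg vitamin C (running total 524.0 mg).
Take 2 servings of carrots: spends $0.70, +12.0 mg vitamin C (running total 536.0 mg).
Take 0.82 servings of avocado: spends $1.23, +10.7 mg vitamin C (running total 546.7 mg).
Filling greedily by vitamin C-per-dollar is optimal for one linear limit, giving 546.7 mg.

546.7 mg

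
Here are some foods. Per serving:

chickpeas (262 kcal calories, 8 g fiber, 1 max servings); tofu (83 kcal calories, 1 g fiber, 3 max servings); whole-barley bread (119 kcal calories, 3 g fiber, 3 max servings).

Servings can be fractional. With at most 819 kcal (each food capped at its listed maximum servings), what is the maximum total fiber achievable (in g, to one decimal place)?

Fiber per kcal: chickpeas 0.03053, whole-barley bread 0.02521, tofu 0.01205.
Take 1 serving of chickpeas: uses 262 kcal, +8.0 g fiber (running total 8.0 g).
Take 3 servings of whole-barley bread: uses 357 kcal, +9.0 g fiber (running total 17.0 g).
Take 2.41 servings of tofu: uses 200 kcal, +2.4 g fiber (running total 19.4 g).
Greedy by best ratio exhausts the calories allowance optimally: 19.4 g.

19.4 g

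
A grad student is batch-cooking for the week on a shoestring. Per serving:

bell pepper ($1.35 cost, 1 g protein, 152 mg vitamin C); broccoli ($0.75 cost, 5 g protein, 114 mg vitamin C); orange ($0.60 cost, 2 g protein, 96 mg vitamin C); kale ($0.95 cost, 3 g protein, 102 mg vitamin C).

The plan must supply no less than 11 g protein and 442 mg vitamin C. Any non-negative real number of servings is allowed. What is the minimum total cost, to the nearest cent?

Check every corner: each single food scaled to meet both minima, and each pair solved so both constraints bind.
bell pepper only: max(11/1, 442/152) = 11 servings → $14.85.
broccoli only: max(11/5, 442/114) = 3.877 servings → $2.91.
orange only: max(11/2, 442/96) = 5.5 servings → $3.30.
kale only: max(11/3, 442/102) = 4.333 servings → $4.12.
bell pepper + broccoli with both tight: 1.48 servings and 1.904 servings → $3.43.
bell pepper + orange with both targets exact would need a negative amount; discard.
bell pepper + kale with both tight: 0.5763 servings and 3.475 servings → $4.08.
broccoli + orange with both tight: 0.6825 servings and 3.794 servings → $2.79.
broccoli + kale: intersection lies outside the first quadrant.
orange + kale with both tight: 2.429 servings and 2.048 servings → $3.40.
Cheapest feasible corner: $2.79.

$2.79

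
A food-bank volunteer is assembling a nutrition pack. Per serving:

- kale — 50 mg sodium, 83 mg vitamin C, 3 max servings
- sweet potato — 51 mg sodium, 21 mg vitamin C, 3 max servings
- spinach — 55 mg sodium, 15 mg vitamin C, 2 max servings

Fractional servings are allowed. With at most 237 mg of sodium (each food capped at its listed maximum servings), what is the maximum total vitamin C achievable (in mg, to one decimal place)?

284.8 mg

Vitamin C per mg sodium: kale 1.66, sweet potato 0.4118, spinach 0.2727.
Take 3 servings of kale: uses 150 mg sodium, +249.0 mg vitamin C (running total 249.0 mg).
Take 1.706 servings of sweet potato: uses 87 mg sodium, +35.8 mg vitamin C (running total 284.8 mg).
Filling greedily by vitamin C-per-mg sodium is optimal for one linear limit, giving 284.8 mg.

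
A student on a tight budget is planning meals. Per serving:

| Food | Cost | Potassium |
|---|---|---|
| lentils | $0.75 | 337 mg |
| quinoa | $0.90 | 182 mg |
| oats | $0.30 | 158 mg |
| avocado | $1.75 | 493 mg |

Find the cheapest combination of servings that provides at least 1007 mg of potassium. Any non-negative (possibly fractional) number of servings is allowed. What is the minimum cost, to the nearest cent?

Cost per mg of potassium: oats $0.0019, lentils $0.0022, avocado $0.0035, quinoa $0.0049.
With no serving limits, use only oats: 1007 mg / 158 mg = 6.373 servings × $0.30 = $1.91.

$1.91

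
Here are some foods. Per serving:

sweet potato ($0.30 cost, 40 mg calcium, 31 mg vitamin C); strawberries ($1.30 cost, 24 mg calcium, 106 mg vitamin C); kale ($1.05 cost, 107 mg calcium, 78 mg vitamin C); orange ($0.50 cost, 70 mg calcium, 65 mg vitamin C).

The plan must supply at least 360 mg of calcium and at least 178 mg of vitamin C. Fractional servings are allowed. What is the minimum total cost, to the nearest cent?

The cheapest plan sits at a corner of the feasible region — with two constraints it uses at most two foods.
sweet potato only: max(360/40, 178/31) = 9 servings → $2.70.
strawberries only: max(360/24, 178/106) = 15 servings → $19.50.
kale only: max(360/107, 178/78) = 3.364 servings → $3.53.
orange only: max(360/70, 178/65) = 5.143 servings → $2.57.
sweet potato + strawberries with both targets exact would need a negative amount; discard.
sweet potato + kale: intersection lies outside the first quadrant.
sweet potato + orange: intersection lies outside the first quadrant.
strawberries + kale: intersection lies outside the first quadrant.
strawberries + orange with both targets exact would need a negative amount; discard.
kale + orange: the both-tight solution has a negative serving — not a feasible corner.
The minimum over all feasible corners is $2.57.

$2.57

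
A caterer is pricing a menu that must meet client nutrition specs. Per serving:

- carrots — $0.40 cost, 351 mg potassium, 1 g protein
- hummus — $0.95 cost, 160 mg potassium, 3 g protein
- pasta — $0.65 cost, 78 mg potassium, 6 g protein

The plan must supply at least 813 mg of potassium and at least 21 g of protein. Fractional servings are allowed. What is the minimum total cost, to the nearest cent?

$2.74

This is a tiny linear program; its minimum lies at a vertex of the feasible set. List the vertices and price them.
carrots only: max(813/351, 21/1) = 21 servings → $8.40.
hummus only: max(813/160, 21/3) = 7 servings → $6.65.
pasta only: max(813/78, 21/6) = 10.42 servings → $6.78.
carrots + hummus with both targets exact would need a negative amount; discard.
carrots + pasta with both tight: 1.598 servings and 3.234 servings → $2.74.
hummus + pasta with both tight: 4.463 servings and 1.269 servings → $5.06.
The minimum over all feasible corners is $2.74.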